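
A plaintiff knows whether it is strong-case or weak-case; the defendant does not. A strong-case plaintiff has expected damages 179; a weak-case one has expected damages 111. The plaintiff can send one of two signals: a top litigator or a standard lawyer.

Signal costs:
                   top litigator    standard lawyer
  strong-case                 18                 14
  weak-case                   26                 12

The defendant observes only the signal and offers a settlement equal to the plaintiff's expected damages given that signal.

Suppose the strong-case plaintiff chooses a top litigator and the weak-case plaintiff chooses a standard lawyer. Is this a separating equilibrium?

No

Under separation the defendant infers type exactly: top litigator → strong-case (pays 179), standard lawyer → weak-case (pays 111).
Strong-case: top litigator gives 179 − 18 = 161; standard lawyer gives 111 − 14 = 97. No deviation. ✓
Weak-case: standard lawyer gives 111 − 12 = 99; top litigator gives 179 − 26 = 153. Would deviate. ✗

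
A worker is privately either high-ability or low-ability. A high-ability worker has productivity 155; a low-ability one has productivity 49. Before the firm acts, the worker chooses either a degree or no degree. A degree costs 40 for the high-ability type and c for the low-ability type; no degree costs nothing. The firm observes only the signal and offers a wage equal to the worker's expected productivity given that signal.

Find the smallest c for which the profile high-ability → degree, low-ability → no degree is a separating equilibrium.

Under separation: degree → high-ability (pays 155); no degree → low-ability (pays 49).
High-ability: 155 − 40 = 115 ≥ 49 − 0 = 49. Holds regardless of c. ✓
Low-ability: 49 − 0 ≥ 155 − c, so c ≥ 155 − 49 = 106.

106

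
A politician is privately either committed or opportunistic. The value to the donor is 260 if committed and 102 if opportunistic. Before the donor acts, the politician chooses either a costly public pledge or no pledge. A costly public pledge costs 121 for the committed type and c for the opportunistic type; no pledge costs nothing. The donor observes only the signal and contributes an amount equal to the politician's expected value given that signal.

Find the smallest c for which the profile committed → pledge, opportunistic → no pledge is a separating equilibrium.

158

Under separation: pledge → committed (pays 260); no pledge → opportunistic (pays 102).
Committed: 260 − 121 = 139 ≥ 102 − 0 = 102. Holds regardless of c. ✓
Opportunistic: 102 − 0 ≥ 260 − c, so c ≥ 260 − 102 = 158.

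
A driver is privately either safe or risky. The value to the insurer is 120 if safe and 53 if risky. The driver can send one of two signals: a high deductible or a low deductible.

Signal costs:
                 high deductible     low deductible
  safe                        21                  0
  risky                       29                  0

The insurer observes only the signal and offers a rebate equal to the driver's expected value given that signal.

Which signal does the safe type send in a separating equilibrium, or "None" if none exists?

None

Try safe → high deductible, risky → low deductible:
  If types separate, high deductible earns payment 120 and low deductible earns 53.
  Safe: high deductible gives 120 − 21 = 99; low deductible gives 53 − 0 = 53. No deviation. ✓
  Risky: low deductible gives 53 − 0 = 53; high deductible gives 120 − 29 = 91. Would deviate. ✗
Try safe → low deductible, risky → high deductible:
  If types separate, low deductible earns payment 120 and high deductible earns 53.
  Safe: low deductible gives 120 − 0 = 120; high deductible gives 53 − 21 = 32. No deviation. ✓
  Risky: high deductible gives 53 − 29 = 24; low deductible gives 120 − 0 = 120. Would deviate. ✗
Neither assignment is incentive-compatible.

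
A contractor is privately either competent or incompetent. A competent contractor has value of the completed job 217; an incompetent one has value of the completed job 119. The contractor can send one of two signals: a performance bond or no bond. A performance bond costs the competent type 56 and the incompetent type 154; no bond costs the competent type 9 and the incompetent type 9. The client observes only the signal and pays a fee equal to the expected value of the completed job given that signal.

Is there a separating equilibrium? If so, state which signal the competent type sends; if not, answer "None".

bond

Try competent → bond, incompetent → no bond:
  If types separate, bond earns payment 217 and no bond earns 119.
  Competent: bond gives 217 − 56 = 161; no bond gives 119 − 9 = 110. No deviation. ✓
  Incompetent: no bond gives 119 − 9 = 110; bond gives 217 − 154 = 63. No deviation. ✓
Both hold — the competent type sends bond.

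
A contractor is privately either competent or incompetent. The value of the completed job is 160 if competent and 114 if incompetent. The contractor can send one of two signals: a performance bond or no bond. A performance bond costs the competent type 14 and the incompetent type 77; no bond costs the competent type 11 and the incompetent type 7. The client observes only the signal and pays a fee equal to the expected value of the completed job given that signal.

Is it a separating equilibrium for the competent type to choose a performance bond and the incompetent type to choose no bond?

Under separation the client infers type exactly: bond → competent (pays 160), no bond → incompetent (pays 114).
Competent: bond gives 160 − 14 = 146; no bond gives 114 − 11 = 103. No deviation. ✓
Incompetent: no bond gives 114 − 7 = 107; bond gives 160 − 77 = 83. No deviation. ✓
Neither type gains from mimicking the other.

Yes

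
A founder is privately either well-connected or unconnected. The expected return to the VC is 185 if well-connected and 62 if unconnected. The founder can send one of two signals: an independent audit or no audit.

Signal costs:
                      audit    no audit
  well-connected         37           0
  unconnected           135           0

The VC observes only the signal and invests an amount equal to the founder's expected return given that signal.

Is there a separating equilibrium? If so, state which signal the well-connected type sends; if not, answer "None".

audit

Try well-connected → audit, unconnected → no audit:
  Under separation the VC infers type exactly: audit → well-connected (pays 185), no audit → unconnected (pays 62).
  Well-connected: audit gives 185 − 37 = 148; no audit gives 62 − 0 = 62. No deviation. ✓
  Unconnected: no audit gives 62 − 0 = 62; audit gives 185 − 135 = 50. No deviation. ✓
Both hold — the well-connected type sends audit.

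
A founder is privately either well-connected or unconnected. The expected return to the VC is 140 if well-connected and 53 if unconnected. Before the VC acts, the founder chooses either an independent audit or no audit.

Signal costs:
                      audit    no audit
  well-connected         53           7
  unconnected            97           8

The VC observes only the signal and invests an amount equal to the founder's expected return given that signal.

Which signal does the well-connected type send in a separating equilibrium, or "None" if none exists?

audit

Try well-connected → audit, unconnected → no audit:
  If types separate, audit earns payment 140 and no audit earns 53.
  Well-connected: audit gives 140 − 53 = 87; no audit gives 53 − 7 = 46. No deviation. ✓
  Unconnected: no audit gives 53 − 8 = 45; audit gives 140 − 97 = 43. No deviation. ✓
Both hold — the well-connected type sends audit.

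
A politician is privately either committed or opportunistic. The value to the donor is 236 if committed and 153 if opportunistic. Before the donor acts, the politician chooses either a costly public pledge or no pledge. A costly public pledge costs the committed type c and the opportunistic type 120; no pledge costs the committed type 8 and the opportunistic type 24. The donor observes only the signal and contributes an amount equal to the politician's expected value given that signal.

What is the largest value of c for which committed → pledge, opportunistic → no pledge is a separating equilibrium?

Under separation: pledge → committed (pays 236); no pledge → opportunistic (pays 153).
Opportunistic: 153 − 24 = 129 ≥ 236 − 120 = 116. Holds regardless of c. ✓
Committed: 236 − c ≥ 153 − 8, so c ≤ 236 − 145 = 91.

91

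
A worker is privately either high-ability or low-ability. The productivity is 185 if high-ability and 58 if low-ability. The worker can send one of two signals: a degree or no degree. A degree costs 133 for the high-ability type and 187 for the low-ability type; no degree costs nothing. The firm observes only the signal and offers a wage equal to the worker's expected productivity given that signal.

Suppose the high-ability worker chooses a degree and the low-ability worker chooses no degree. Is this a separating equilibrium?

No

If types separate, degree earns payment 185 and no degree earns 58.
High-ability: degree gives 185 − 133 = 52; no degree gives 58 − 0 = 58. Would deviate. ✗
Low-ability: no degree gives 58 − 0 = 58; degree gives 185 − 187 = -2. No deviation. ✓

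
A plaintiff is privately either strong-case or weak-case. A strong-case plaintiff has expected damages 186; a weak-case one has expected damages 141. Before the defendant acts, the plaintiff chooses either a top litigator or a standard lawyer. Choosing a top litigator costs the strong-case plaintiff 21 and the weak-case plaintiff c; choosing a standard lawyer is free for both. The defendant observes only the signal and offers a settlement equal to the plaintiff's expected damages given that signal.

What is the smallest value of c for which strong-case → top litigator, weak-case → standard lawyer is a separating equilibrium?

45

Under separation: top litigator → strong-case (pays 186); standard lawyer → weak-case (pays 141).
Strong-case: 186 − 21 = 165 ≥ 141 − 0 = 141. Holds regardless of c. ✓
Weak-case: 141 − 0 ≥ 186 − c, so c ≥ 186 − 141 = 45.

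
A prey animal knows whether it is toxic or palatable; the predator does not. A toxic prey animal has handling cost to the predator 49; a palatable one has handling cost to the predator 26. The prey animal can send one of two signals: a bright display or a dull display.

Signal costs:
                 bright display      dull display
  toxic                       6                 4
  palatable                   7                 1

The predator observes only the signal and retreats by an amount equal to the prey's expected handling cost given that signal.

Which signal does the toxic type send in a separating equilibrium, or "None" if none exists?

Try toxic → bright display, palatable → dull display:
  If types separate, bright display earns payment 49 and dull display earns 26.
  Toxic: bright display gives 49 − 6 = 43; dull display gives 26 − 4 = 22. No deviation. ✓
  Palatable: dull display gives 26 − 1 = 25; bright display gives 49 − 7 = 42. Would deviate. ✗
Try toxic → dull display, palatable → bright display:
  If types separate, dull display earns payment 49 and bright display earns 26.
  Toxic: dull display gives 49 − 4 = 45; bright display gives 26 − 6 = 20. No deviation. ✓
  Palatable: bright display gives 26 − 7 = 19; dull display gives 49 − 1 = 48. Would deviate. ✗
Neither assignment is incentive-compatible.

None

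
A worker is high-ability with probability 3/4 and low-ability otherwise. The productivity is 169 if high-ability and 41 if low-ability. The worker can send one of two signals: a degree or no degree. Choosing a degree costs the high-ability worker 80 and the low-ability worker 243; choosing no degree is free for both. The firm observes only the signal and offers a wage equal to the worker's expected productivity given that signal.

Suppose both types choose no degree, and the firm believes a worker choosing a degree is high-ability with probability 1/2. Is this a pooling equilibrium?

Yes

At the pooled signal (no degree) the firm holds the prior 3/4 and pays 3/4·169 + 1/4·41 = 137. Off-path (degree) belief 1/2 gives 1/2·169 + 1/2·41 = 105.
High-ability: no degree gives 137 − 0 = 137; degree gives 105 − 80 = 25. Stays. ✓
Low-ability: no degree gives 137 − 0 = 137; degree gives 105 − 243 = -138. Stays. ✓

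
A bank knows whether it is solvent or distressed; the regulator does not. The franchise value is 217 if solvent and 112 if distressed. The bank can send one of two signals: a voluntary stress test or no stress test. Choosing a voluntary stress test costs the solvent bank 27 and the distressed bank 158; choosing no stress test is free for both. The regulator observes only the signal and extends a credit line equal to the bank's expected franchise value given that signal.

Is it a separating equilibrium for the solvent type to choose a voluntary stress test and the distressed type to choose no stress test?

Under separation the regulator infers type exactly: stress test → solvent (pays 217), no stress test → distressed (pays 112).
Solvent: stress test gives 217 − 27 = 190; no stress test gives 112 − 0 = 112. No deviation. ✓
Distressed: no stress test gives 112 − 0 = 112; stress test gives 217 − 158 = 59. No deviation. ✓
Both incentive constraints hold.

Yes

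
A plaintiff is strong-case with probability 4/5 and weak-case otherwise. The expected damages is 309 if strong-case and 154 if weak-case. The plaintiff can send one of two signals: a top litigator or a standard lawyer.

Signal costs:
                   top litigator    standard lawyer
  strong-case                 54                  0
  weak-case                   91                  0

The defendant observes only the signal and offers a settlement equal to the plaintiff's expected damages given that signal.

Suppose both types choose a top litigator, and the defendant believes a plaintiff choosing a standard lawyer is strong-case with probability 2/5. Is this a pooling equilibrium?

No

On the equilibrium path (top litigator) the defendant holds the prior 4/5 and pays 4/5·309 + 1/5·154 = 278. Off-path (standard lawyer) belief 2/5 gives 2/5·309 + 3/5·154 = 216.
Strong-case: top litigator gives 278 − 54 = 224; standard lawyer gives 216 − 0 = 216. Stays. ✓
Weak-case: top litigator gives 278 − 91 = 187; standard lawyer gives 216 − 0 = 216. Deviates. ✗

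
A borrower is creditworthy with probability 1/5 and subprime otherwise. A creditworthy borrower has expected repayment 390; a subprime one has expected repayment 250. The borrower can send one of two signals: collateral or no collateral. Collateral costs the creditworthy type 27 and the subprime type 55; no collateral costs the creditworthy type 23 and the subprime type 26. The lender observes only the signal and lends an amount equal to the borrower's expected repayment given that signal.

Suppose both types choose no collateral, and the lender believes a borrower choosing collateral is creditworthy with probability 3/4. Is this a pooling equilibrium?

At the pooled signal (no collateral) the lender holds the prior 1/5 and pays 1/5·390 + 4/5·250 = 278. Off-path (collateral) belief 3/4 gives 3/4·390 + 1/4·250 = 355.
Creditworthy: no collateral gives 278 − 23 = 255; collateral gives 355 − 27 = 328. Deviates. ✗
Subprime: no collateral gives 278 − 26 = 252; collateral gives 355 − 55 = 300. Deviates. ✗

No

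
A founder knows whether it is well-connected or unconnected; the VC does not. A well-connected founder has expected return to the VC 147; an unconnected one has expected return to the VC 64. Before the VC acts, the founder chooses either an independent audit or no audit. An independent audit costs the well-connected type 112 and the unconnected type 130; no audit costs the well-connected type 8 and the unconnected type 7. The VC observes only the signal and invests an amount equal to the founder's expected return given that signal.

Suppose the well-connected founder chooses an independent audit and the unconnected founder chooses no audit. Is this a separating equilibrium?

No

Under separation the VC infers type exactly: audit → well-connected (pays 147), no audit → unconnected (pays 64).
Well-connected: audit gives 147 − 112 = 35; no audit gives 64 − 8 = 56. Would deviate. ✗
Unconnected: no audit gives 64 − 7 = 57; audit gives 147 − 130 = 17. No deviation. ✓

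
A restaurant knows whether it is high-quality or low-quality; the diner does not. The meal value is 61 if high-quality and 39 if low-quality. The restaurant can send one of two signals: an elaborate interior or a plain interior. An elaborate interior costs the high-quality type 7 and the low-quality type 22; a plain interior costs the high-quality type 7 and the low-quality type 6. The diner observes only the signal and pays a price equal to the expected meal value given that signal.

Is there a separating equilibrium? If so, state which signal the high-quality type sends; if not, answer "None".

None

Try high-quality → elaborate interior, low-quality → plain interior:
  Under separation the diner infers type exactly: elaborate interior → high-quality (pays 61), plain interior → low-quality (pays 39).
  High-quality: elaborate interior gives 61 − 7 = 54; plain interior gives 39 − 7 = 32. No deviation. ✓
  Low-quality: plain interior gives 39 − 6 = 33; elaborate interior gives 61 − 22 = 39. Would deviate. ✗
Try high-quality → plain interior, low-quality → elaborate interior:
  Under separation the diner infers type exactly: plain interior → high-quality (pays 61), elaborate interior → low-quality (pays 39).
  High-quality: plain interior gives 61 − 7 = 54; elaborate interior gives 39 − 7 = 32. No deviation. ✓
  Low-quality: elaborate interior gives 39 − 22 = 17; plain interior gives 61 − 6 = 55. Would deviate. ✗
Neither assignment is incentive-compatible.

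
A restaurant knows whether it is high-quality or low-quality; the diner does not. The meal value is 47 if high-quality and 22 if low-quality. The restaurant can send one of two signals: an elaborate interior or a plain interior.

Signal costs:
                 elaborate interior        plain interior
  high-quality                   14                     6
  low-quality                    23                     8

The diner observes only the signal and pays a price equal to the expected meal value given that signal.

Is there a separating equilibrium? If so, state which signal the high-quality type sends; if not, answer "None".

Try high-quality → elaborate interior, low-quality → plain interior:
  If types separate, elaborate interior earns payment 47 and plain interior earns 22.
  High-quality: elaborate interior gives 47 − 14 = 33; plain interior gives 22 − 6 = 16. No deviation. ✓
  Low-quality: plain interior gives 22 − 8 = 14; elaborate interior gives 47 − 23 = 24. Would deviate. ✗
Try high-quality → plain interior, low-quality → elaborate interior:
  If types separate, plain interior earns payment 47 and elaborate interior earns 22.
  High-quality: plain interior gives 47 − 6 = 41; elaborate interior gives 22 − 14 = 8. No deviation. ✓
  Low-quality: elaborate interior gives 22 − 23 = -1; plain interior gives 47 − 8 = 39. Would deviate. ✗
Neither assignment is incentive-compatible.

None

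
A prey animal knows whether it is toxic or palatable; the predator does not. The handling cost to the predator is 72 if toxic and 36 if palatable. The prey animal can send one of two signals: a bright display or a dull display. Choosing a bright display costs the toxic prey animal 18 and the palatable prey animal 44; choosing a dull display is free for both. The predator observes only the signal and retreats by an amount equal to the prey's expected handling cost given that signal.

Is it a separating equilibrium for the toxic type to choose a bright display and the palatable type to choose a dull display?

Yes

If types separate, bright display earns payment 72 and dull display earns 36.
Toxic: bright display gives 72 − 18 = 54; dull display gives 36 − 0 = 36. No deviation. ✓
Palatable: dull display gives 36 − 0 = 36; bright display gives 72 − 44 = 28. No deviation. ✓
Both incentive constraints hold.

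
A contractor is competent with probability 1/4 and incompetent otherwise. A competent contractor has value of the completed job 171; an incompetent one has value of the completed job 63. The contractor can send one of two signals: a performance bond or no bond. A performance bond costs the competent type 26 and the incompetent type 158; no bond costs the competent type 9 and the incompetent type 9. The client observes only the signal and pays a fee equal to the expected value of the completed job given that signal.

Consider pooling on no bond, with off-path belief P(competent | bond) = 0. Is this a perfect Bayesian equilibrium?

Yes

At the pooled signal (no bond) the client holds the prior 1/4 and pays 1/4·171 + 3/4·63 = 90. Off-path (bond) belief 0 gives 0·171 + 1·63 = 63.
Competent: no bond gives 90 − 9 = 81; bond gives 63 − 26 = 37. Stays. ✓
Incompetent: no bond gives 90 − 9 = 81; bond gives 63 − 158 = -95. Stays. ✓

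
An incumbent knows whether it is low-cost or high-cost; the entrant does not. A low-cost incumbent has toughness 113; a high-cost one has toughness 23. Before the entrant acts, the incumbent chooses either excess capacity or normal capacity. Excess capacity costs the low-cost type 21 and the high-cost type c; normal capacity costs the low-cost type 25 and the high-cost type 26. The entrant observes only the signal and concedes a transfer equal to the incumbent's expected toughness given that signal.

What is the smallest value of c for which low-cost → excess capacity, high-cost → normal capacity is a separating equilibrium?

Under separation: excess capacity → low-cost (pays 113); normal capacity → high-cost (pays 23).
Low-cost: 113 − 21 = 92 ≥ 23 − 25 = -2. Holds regardless of c. ✓
High-cost: 23 − 26 ≥ 113 − c, so c ≥ 113 − -3 = 116.

116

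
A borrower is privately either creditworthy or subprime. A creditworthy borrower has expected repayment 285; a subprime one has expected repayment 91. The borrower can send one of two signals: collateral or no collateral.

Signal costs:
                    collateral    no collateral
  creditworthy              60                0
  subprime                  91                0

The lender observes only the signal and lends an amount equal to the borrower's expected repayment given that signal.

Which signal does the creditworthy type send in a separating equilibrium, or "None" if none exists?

Try creditworthy → collateral, subprime → no collateral:
  If types separate, collateral earns payment 285 and no collateral earns 91.
  Creditworthy: collateral gives 285 − 60 = 225; no collateral gives 91 − 0 = 91. No deviation. ✓
  Subprime: no collateral gives 91 − 0 = 91; collateral gives 285 − 91 = 194. Would deviate. ✗
Try creditworthy → no collateral, subprime → collateral:
  If types separate, no collateral earns payment 285 and collateral earns 91.
  Creditworthy: no collateral gives 285 − 0 = 285; collateral gives 91 − 60 = 31. No deviation. ✓
  Subprime: collateral gives 91 − 91 = 0; no collateral gives 285 − 0 = 285. Would deviate. ✗
Neither assignment is incentive-compatible.

None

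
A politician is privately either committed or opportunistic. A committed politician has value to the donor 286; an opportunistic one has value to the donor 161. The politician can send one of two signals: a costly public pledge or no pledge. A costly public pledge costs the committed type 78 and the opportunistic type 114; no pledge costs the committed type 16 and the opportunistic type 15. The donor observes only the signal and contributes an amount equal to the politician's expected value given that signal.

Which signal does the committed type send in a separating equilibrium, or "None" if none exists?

None

Try committed → pledge, opportunistic → no pledge:
  If types separate, pledge earns payment 286 and no pledge earns 161.
  Committed: pledge gives 286 − 78 = 208; no pledge gives 161 − 16 = 145. No deviation. ✓
  Opportunistic: no pledge gives 161 − 15 = 146; pledge gives 286 − 114 = 172. Would deviate. ✗
Try committed → no pledge, opportunistic → pledge:
  If types separate, no pledge earns payment 286 and pledge earns 161.
  Committed: no pledge gives 286 − 16 = 270; pledge gives 161 − 78 = 83. No deviation. ✓
  Opportunistic: pledge gives 161 − 114 = 47; no pledge gives 286 − 15 = 271. Would deviate. ✗
Neither assignment is incentive-compatible.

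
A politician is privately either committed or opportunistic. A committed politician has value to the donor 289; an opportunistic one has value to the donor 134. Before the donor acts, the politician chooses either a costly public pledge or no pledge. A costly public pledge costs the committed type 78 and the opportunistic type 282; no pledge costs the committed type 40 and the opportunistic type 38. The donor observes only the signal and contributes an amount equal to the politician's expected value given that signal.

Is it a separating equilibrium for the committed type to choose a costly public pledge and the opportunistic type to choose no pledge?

Under separation the donor infers type exactly: pledge → committed (pays 289), no pledge → opportunistic (pays 134).
Committed: pledge gives 289 − 78 = 211; no pledge gives 134 − 40 = 94. No deviation. ✓
Opportunistic: no pledge gives 134 − 38 = 96; pledge gives 289 − 282 = 7. No deviation. ✓
Both incentive constraints hold.

Yes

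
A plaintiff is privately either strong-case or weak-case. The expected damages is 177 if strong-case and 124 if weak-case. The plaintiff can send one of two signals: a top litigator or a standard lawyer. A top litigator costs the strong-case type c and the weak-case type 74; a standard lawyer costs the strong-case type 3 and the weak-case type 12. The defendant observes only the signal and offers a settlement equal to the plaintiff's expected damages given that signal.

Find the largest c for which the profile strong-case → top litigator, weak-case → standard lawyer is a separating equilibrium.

56

Under separation: top litigator → strong-case (pays 177); standard lawyer → weak-case (pays 124).
Weak-case: 124 − 12 = 112 ≥ 177 − 74 = 103. Holds regardless of c. ✓
Strong-case: 177 − c ≥ 124 − 3, so c ≤ 177 − 121 = 56.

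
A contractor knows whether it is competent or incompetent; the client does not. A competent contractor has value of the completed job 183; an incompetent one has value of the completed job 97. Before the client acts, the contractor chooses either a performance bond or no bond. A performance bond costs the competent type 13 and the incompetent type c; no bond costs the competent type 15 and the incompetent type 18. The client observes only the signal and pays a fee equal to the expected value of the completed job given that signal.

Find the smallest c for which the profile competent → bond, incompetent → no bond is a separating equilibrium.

104

Under separation: bond → competent (pays 183); no bond → incompetent (pays 97).
Competent: 183 − 13 = 170 ≥ 97 − 15 = 82. Holds regardless of c. ✓
Incompetent: 97 − 18 ≥ 183 − c, so c ≥ 183 − 79 = 104.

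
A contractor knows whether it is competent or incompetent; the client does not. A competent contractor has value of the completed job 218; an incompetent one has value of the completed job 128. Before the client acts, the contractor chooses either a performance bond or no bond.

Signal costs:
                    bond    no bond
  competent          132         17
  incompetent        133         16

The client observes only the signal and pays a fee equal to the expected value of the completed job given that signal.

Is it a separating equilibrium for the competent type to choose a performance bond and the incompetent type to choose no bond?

Under separation the client infers type exactly: bond → competent (pays 218), no bond → incompetent (pays 128).
Competent: bond gives 218 − 132 = 86; no bond gives 128 − 17 = 111. Would deviate. ✗
Incompetent: no bond gives 128 − 16 = 112; bond gives 218 − 133 = 85. No deviation. ✓

No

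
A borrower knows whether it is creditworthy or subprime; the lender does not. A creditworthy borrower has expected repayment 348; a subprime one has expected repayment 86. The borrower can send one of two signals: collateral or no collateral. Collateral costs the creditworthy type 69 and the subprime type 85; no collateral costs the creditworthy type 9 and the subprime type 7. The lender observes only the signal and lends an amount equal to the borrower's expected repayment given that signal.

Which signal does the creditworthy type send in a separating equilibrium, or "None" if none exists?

None

Try creditworthy → collateral, subprime → no collateral:
  If types separate, collateral earns payment 348 and no collateral earns 86.
  Creditworthy: collateral gives 348 − 69 = 279; no collateral gives 86 − 9 = 77. No deviation. ✓
  Subprime: no collateral gives 86 − 7 = 79; collateral gives 348 − 85 = 263. Would deviate. ✗
Try creditworthy → no collateral, subprime → collateral:
  If types separate, no collateral earns payment 348 and collateral earns 86.
  Creditworthy: no collateral gives 348 − 9 = 339; collateral gives 86 − 69 = 17. No deviation. ✓
  Subprime: collateral gives 86 − 85 = 1; no collateral gives 348 − 7 = 341. Would deviate. ✗
Neither assignment is incentive-compatible.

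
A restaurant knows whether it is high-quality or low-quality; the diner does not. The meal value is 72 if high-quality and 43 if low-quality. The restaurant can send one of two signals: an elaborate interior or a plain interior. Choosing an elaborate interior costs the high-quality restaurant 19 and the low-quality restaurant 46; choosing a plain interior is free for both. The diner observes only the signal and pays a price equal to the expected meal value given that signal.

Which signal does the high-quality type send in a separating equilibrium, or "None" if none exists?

elaborate interior

Try high-quality → elaborate interior, low-quality → plain interior:
  Under separation the diner infers type exactly: elaborate interior → high-quality (pays 72), plain interior → low-quality (pays 43).
  High-quality: elaborate interior gives 72 − 19 = 53; plain interior gives 43 − 0 = 43. No deviation. ✓
  Low-quality: plain interior gives 43 − 0 = 43; elaborate interior gives 72 − 46 = 26. No deviation. ✓
Both hold — the high-quality type sends elaborate interior.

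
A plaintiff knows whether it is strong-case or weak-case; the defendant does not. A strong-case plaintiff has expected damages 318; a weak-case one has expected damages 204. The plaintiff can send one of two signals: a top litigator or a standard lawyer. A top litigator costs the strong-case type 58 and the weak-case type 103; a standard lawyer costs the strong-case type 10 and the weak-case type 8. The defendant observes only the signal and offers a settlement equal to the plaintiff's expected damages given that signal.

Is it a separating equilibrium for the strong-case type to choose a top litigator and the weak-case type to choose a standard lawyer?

Under separation the defendant infers type exactly: top litigator → strong-case (pays 318), standard lawyer → weak-case (pays 204).
Strong-case: top litigator gives 318 − 58 = 260; standard lawyer gives 204 − 10 = 194. No deviation. ✓
Weak-case: standard lawyer gives 204 − 8 = 196; top litigator gives 318 − 103 = 215. Would deviate. ✗

No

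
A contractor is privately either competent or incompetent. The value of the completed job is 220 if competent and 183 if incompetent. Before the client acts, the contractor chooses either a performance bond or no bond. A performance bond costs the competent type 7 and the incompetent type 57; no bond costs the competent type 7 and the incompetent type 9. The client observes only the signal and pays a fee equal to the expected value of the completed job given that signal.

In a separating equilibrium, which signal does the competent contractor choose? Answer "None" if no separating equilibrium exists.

bond

Try competent → bond, incompetent → no bond:
  If types separate, bond earns payment 220 and no bond earns 183.
  Competent: bond gives 220 − 7 = 213; no bond gives 183 − 7 = 176. No deviation. ✓
  Incompetent: no bond gives 183 − 9 = 174; bond gives 220 − 57 = 163. No deviation. ✓
Both hold — the competent type sends bond.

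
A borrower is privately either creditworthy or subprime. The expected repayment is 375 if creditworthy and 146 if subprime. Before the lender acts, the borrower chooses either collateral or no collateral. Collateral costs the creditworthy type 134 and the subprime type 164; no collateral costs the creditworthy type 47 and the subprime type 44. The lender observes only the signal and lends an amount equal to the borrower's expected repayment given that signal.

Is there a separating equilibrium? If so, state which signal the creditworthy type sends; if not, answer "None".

None

Try creditworthy → collateral, subprime → no collateral:
  If types separate, collateral earns payment 375 and no collateral earns 146.
  Creditworthy: collateral gives 375 − 134 = 241; no collateral gives 146 − 47 = 99. No deviation. ✓
  Subprime: no collateral gives 146 − 44 = 102; collateral gives 375 − 164 = 211. Would deviate. ✗
Try creditworthy → no collateral, subprime → collateral:
  If types separate, no collateral earns payment 375 and collateral earns 146.
  Creditworthy: no collateral gives 375 − 47 = 328; collateral gives 146 − 134 = 12. No deviation. ✓
  Subprime: collateral gives 146 − 164 = -18; no collateral gives 375 − 44 = 331. Would deviate. ✗
Neither assignment is incentive-compatible.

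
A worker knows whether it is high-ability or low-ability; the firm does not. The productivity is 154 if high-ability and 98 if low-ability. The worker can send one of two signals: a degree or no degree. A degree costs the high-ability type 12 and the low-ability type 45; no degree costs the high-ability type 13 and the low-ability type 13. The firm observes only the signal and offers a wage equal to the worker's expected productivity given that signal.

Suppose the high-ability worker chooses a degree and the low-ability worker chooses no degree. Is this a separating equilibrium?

No

If types separate, degree earns payment 154 and no degree earns 98.
High-ability: degree gives 154 − 12 = 142; no degree gives 98 − 13 = 85. No deviation. ✓
Low-ability: no degree gives 98 − 13 = 85; degree gives 154 − 45 = 109. Would deviate. ✗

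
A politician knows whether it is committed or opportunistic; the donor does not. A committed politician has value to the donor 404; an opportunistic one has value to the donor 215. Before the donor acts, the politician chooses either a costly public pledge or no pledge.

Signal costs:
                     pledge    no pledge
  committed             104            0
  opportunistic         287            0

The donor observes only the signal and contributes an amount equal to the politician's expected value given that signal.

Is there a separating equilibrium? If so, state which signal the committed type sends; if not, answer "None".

pledge

Try committed → pledge, opportunistic → no pledge:
  Under separation the donor infers type exactly: pledge → committed (pays 404), no pledge → opportunistic (pays 215).
  Committed: pledge gives 404 − 104 = 300; no pledge gives 215 − 0 = 215. No deviation. ✓
  Opportunistic: no pledge gives 215 − 0 = 215; pledge gives 404 − 287 = 117. No deviation. ✓
Both hold — the committed type sends pledge.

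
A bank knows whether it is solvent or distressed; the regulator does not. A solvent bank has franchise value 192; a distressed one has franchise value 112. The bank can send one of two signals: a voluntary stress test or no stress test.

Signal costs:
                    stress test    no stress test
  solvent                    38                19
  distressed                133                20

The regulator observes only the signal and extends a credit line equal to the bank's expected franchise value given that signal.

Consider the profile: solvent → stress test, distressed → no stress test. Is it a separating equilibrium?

Yes

If types separate, stress test earns payment 192 and no stress test earns 112.
Solvent: stress test gives 192 − 38 = 154; no stress test gives 112 − 19 = 93. No deviation. ✓
Distressed: no stress test gives 112 − 20 = 92; stress test gives 192 − 133 = 59. No deviation. ✓
Both incentive constraints hold.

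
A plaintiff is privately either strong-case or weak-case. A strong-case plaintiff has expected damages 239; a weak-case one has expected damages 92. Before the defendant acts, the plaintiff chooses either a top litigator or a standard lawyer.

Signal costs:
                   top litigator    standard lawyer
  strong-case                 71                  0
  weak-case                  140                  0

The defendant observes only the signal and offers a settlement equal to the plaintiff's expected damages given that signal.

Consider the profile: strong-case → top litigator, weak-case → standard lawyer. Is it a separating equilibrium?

Under separation the defendant infers type exactly: top litigator → strong-case (pays 239), standard lawyer → weak-case (pays 92).
Strong-case: top litigator gives 239 − 71 = 168; standard lawyer gives 92 − 0 = 92. No deviation. ✓
Weak-case: standard lawyer gives 92 − 0 = 92; top litigator gives 239 − 140 = 99. Would deviate. ✗

No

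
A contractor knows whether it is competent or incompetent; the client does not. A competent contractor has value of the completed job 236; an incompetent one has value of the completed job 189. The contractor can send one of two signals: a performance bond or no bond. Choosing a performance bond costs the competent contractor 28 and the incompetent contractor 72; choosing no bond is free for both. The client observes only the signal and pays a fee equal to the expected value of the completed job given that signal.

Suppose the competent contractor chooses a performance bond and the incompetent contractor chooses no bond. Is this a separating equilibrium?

If types separate, bond earns payment 236 and no bond earns 189.
Competent: bond gives 236 − 28 = 208; no bond gives 189 − 0 = 189. No deviation. ✓
Incompetent: no bond gives 189 − 0 = 189; bond gives 236 − 72 = 164. No deviation. ✓
Both incentive constraints hold.

Yes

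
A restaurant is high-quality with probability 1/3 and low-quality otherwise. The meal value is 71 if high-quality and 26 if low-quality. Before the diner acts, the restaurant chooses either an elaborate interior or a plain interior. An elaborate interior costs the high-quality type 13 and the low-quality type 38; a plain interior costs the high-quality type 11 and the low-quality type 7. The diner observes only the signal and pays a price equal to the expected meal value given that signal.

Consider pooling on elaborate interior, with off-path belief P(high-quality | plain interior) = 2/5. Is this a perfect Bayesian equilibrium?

On the equilibrium path (elaborate interior) the diner holds the prior 1/3 and pays 1/3·71 + 2/3·26 = 41. Off-path (plain interior) belief 2/5 gives 2/5·71 + 3/5·26 = 44.
High-quality: elaborate interior gives 41 − 13 = 28; plain interior gives 44 − 11 = 33. Deviates. ✗
Low-quality: elaborate interior gives 41 − 38 = 3; plain interior gives 44 − 7 = 37. Deviates. ✗

No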